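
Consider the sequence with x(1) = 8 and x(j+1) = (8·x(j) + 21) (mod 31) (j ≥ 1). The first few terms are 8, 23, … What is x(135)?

10

Listing terms: x(1) = 8; x(2) = 23; x(3) = 19; x(4) = 18; x(5) = 10; x(6) = 8.
The sequence repeats with period 5.
(135 - 1) mod 5 = 4, so x(135) = x(5) = 10.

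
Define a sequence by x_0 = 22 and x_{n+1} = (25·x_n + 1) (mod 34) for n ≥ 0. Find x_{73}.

Computing terms: x_0 = 22, x_1 = 7, x_2 = 6, x_3 = 15, x_4 = 2, x_5 = 17, x_6 = 18, x_7 = 9, x_8 = 22.
The sequence repeats with period 8.
(73 - 0) mod 8 = 1, so x_{73} = x_1 = 7.

7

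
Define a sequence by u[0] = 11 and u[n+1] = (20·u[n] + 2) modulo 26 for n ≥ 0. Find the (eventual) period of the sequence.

Computing terms: u[0] = 11; u[1] = 14; u[2] = 22; u[3] = 0; u[4] = 2; u[5] = 16; u[6] = 10; u[7] = 20; u[8] = 12; u[9] = 8; u[10] = 6; u[11] = 18; u[12] = 24; u[13] = 14.
Since u[13] = u[1] = 14, the sequence is eventually periodic: after a pre-period of length 1 it cycles with period 12.

12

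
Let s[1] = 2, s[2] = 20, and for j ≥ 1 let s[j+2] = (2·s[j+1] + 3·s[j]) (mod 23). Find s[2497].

6

Listing terms: s[1] = 2; s[2] = 20; s[3] = 0; s[4] = 14; s[5] = 5; s[6] = 6; s[7] = 4; s[8] = 3; s[9] = 18; s[10] = 22; s[11] = 6; s[12] = 9; s[13] = 13; s[14] = 7; s[15] = 7; s[16] = 12; s[17] = 22; s[18] = 11; s[19] = 19; s[20] = 2; s[21] = 15; s[22] = 13; s[23] = 2; s[24] = 20.
The sequence repeats with period 22.
So s[2497] = s[1 + ((2497-1) mod 22)] = s[11] = 6.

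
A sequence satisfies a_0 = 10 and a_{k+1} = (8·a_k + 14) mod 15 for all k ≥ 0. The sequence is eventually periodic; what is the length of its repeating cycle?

4

We have a_0 = 10, a_1 = 4, a_2 = 1, a_3 = 7, a_4 = 10.
The sequence repeats with period 4.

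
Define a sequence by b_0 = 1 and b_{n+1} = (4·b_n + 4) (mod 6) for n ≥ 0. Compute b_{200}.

0

b_0 = 1; b_1 = 2; b_2 = 0; b_3 = 4; b_4 = 2.
Since b_4 = b_1 = 2, the sequence is eventually periodic: after a pre-period of length 1 it cycles with period 3.
For n ≥ 1, b_n depends only on (n - 1) mod 3. (200 - 1) mod 3 = 1, so b_{200} = b_2 = 0.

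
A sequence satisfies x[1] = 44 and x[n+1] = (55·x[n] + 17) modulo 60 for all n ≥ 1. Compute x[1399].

Computing terms: x[1] = 44, x[2] = 37, x[3] = 12, x[4] = 17, x[5] = 52, x[6] = 57, x[7] = 32, x[8] = 37.
Since x[8] = x[2] = 37, the sequence is eventually periodic: after a pre-period of length 1 it cycles with period 6.
For n ≥ 2, x[n] depends only on (n - 2) mod 6. (1399 - 2) mod 6 = 5, so x[1399] = x[7] = 32.

32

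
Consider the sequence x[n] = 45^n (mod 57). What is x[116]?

30

We have x[0] = 1, x[1] = 45, x[2] = 30, x[3] = 39, x[4] = 45.
Since x[4] = x[1] = 45, the sequence is eventually periodic: after a pre-period of length 1 it cycles with period 3.
For n ≥ 1, x[n] depends only on (n - 1) mod 3. (116 - 1) mod 3 = 1, so x[116] = x[2] = 30.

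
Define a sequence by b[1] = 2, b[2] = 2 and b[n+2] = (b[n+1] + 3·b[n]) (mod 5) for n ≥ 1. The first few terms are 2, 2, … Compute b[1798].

Listing terms: b[1] = 2, b[2] = 2, b[3] = 3, b[4] = 4, b[5] = 3, b[6] = 0, b[7] = 4, b[8] = 4, b[9] = 1, b[10] = 3, b[11] = 1, b[12] = 0, b[13] = 3, b[14] = 3, b[15] = 2, b[16] = 1, b[17] = 2, b[18] = 0, b[19] = 1, b[20] = 1, b[21] = 4, b[22] = 2, b[23] = 4, b[24] = 0, b[25] = 2, b[26] = 2.
The sequence repeats with period 24.
(1798 - 1) mod 24 = 21, so b[1798] = b[22] = 2.

2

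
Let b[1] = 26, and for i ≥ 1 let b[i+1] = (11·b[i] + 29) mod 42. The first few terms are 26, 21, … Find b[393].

Listing terms: b[1] = 26,  b[2] = 21,  b[3] = 8,  b[4] = 33,  b[5] = 14,  b[6] = 15,  b[7] = 26.
The sequence repeats with period 6.
(393 - 1) mod 6 = 2, so b[393] = b[3] = 8.

8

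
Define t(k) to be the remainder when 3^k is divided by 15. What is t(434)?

9

Listing terms: t(1) = 3,  t(2) = 9,  t(3) = 12,  t(4) = 6,  t(5) = 3.
Since t(5) = t(1) = 3, the sequence is periodic with period 4.
(434 - 1) mod 4 = 1, so t(434) = t(2) = 9.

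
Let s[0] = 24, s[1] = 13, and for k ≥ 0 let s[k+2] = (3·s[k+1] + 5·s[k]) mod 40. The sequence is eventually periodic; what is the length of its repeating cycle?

Computing terms: s[0] = 24,  s[1] = 13,  s[2] = 39,  s[3] = 22,  s[4] = 21,  s[5] = 13,  s[6] = 24,  s[7] = 17,  s[8] = 11,  s[9] = 38,  s[10] = 9,  s[11] = 17,  s[12] = 16,  s[13] = 13,  s[14] = 39.
Since (s[13], s[14]) = (s[1], s[2]) = (13, 39) (two consecutive terms determine the rest), the sequence is eventually periodic: after a pre-period of length 1 it cycles with period 12.

12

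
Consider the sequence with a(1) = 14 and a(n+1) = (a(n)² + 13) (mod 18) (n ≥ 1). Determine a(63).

8

Listing terms: a(1) = 14, a(2) = 11, a(3) = 8, a(4) = 5, a(5) = 2, a(6) = 17, a(7) = 14.
The sequence repeats with period 6.
(63 - 1) mod 6 = 2, so a(63) = a(3) = 8.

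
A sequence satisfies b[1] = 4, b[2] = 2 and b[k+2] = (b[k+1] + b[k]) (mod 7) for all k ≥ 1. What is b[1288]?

b[1] = 4,  b[2] = 2,  b[3] = 6,  b[4] = 1,  b[5] = 0,  b[6] = 1,  b[7] = 1,  b[8] = 2,  b[9] = 3,  b[10] = 5,  b[11] = 1,  b[12] = 6,  b[13] = 0,  b[14] = 6,  b[15] = 6,  b[16] = 5,  b[17] = 4,  b[18] = 2.
The sequence repeats with period 16.
(1288 - 1) mod 16 = 7, so b[1288] = b[8] = 2.

2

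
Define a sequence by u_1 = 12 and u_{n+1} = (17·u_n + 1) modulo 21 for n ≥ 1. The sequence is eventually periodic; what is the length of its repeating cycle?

Computing terms: u_1 = 12; u_2 = 16; u_3 = 0; u_4 = 1; u_5 = 18; u_6 = 13; u_7 = 12.
Since u_7 = u_1 = 12, the sequence is periodic with period 6.

6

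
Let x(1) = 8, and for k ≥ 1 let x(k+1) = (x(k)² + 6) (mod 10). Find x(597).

6

We have x(1) = 8, x(2) = 0, x(3) = 6, x(4) = 2, x(5) = 0.
Since x(5) = x(2) = 0, the sequence is eventually periodic: after a pre-period of length 1 it cycles with period 3.
For k ≥ 2, x(k) depends only on (k - 2) mod 3. (597 - 2) mod 3 = 1, so x(597) = x(3) = 6.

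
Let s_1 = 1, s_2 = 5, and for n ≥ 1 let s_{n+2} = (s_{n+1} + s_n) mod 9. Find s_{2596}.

s_1 = 1; s_2 = 5; s_3 = 6; s_4 = 2; s_5 = 8; s_6 = 1; s_7 = 0; s_8 = 1; s_9 = 1; s_{10} = 2; s_{11} = 3; s_{12} = 5; s_{13} = 8; s_{14} = 4; s_{15} = 3; s_{16} = 7; s_{17} = 1; s_{18} = 8; s_{19} = 0; s_{20} = 8; s_{21} = 8; s_{22} = 7; s_{23} = 6; s_{24} = 4; s_{25} = 1; s_{26} = 5.
The sequence repeats with period 24.
(2596 - 1) mod 24 = 3, so s_{2596} = s_4 = 2.

2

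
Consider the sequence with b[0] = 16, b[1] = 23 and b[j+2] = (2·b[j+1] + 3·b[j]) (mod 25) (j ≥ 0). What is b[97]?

8

b[0] = 16, b[1] = 23, b[2] = 19, b[3] = 7, b[4] = 21, b[5] = 13, b[6] = 14, b[7] = 17, b[8] = 1, b[9] = 3, b[10] = 9, b[11] = 2, b[12] = 6, b[13] = 18, b[14] = 4, b[15] = 12, b[16] = 11, b[17] = 8, b[18] = 24, b[19] = 22, b[20] = 16, b[21] = 23.
Since (b[20], b[21]) = (b[0], b[1]) = (16, 23) (two consecutive terms determine the rest), the sequence is periodic with period 20.
(97 - 0) mod 20 = 17, so b[97] = b[17] = 8.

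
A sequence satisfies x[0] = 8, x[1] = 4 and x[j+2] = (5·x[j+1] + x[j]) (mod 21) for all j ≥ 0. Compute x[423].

Listing terms: x[0] = 8, x[1] = 4, x[2] = 7, x[3] = 18, x[4] = 13, x[5] = 20, x[6] = 8, x[7] = 18, x[8] = 14, x[9] = 4, x[10] = 13, x[11] = 6, x[12] = 1, x[13] = 11, x[14] = 14, x[15] = 18, x[16] = 20, x[17] = 13, x[18] = 1, x[19] = 18, x[20] = 7, x[21] = 11, x[22] = 20, x[23] = 6, x[24] = 8, x[25] = 4.
The sequence repeats with period 24.
So x[423] = x[0 + ((423-0) mod 24)] = x[15] = 18.

18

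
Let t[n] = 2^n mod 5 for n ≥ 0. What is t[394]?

Computing terms: t[0] = 1, t[1] = 2, t[2] = 4, t[3] = 3, t[4] = 1.
The sequence repeats with period 4.
So t[394] = t[0 + ((394-0) mod 4)] = t[2] = 4.

4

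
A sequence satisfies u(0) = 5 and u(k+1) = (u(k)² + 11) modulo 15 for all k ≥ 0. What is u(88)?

u(0) = 5; u(1) = 6; u(2) = 2; u(3) = 0; u(4) = 11; u(5) = 12; u(6) = 5.
Since u(6) = u(0) = 5, the sequence is periodic with period 6.
So u(88) = u(0 + ((88-0) mod 6)) = u(4) = 11.

11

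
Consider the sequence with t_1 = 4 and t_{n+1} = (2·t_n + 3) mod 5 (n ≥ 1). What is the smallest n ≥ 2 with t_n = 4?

5

Computing terms: t_1 = 4, t_2 = 1, t_3 = 0, t_4 = 3, t_5 = 4.
Since t_5 = t_1 = 4, the sequence is periodic with period 4.
The value 4 next appears (with n ≥ 2) at t_5.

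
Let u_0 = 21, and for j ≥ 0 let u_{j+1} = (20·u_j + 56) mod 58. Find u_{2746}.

Listing terms: u_0 = 21, u_1 = 12, u_2 = 6, u_3 = 2, u_4 = 38, u_5 = 4, u_6 = 20, u_7 = 50, u_8 = 12.
Since u_8 = u_1 = 12, the sequence is eventually periodic: after a pre-period of length 1 it cycles with period 7.
For j ≥ 1, u_j depends only on (j - 1) mod 7. (2746 - 1) mod 7 = 1, so u_{2746} = u_2 = 6.

6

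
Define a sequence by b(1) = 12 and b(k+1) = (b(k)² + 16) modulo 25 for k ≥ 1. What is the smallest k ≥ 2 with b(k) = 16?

Listing terms: b(1) = 12,  b(2) = 10,  b(3) = 16,  b(4) = 22,  b(5) = 0,  b(6) = 16.
Since b(6) = b(3) = 16, the sequence is eventually periodic: after a pre-period of length 2 it cycles with period 3.
The value 16 first appears (with k ≥ 2) at b(3).

3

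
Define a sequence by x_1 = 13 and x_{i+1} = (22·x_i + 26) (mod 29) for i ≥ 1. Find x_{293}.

x_1 = 13; x_2 = 22; x_3 = 17; x_4 = 23; x_5 = 10; x_6 = 14; x_7 = 15; x_8 = 8; x_9 = 28; x_{10} = 4; x_{11} = 27; x_{12} = 11; x_{13} = 7; x_{14} = 6; x_{15} = 13.
Since x_{15} = x_1 = 13, the sequence is periodic with period 14.
So x_{293} = x_{1 + ((293-1) mod 14)} = x_{13} = 7.

7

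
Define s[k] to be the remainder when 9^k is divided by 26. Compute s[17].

s[0] = 1,  s[1] = 9,  s[2] = 3,  s[3] = 1.
The sequence repeats with period 3.
So s[17] = s[0 + ((17-0) mod 3)] = s[2] = 3.

3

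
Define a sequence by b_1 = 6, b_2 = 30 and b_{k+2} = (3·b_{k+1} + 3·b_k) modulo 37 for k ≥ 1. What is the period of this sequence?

Computing terms: b_1 = 6,  b_2 = 30,  b_3 = 34,  b_4 = 7,  b_5 = 12,  b_6 = 20,  b_7 = 22,  b_8 = 15,  b_9 = 0,  b_{10} = 8,  b_{11} = 24,  b_{12} = 22,  b_{13} = 27,  b_{14} = 36,  b_{15} = 4,  b_{16} = 9,  b_{17} = 2,  b_{18} = 33,  b_{19} = 31,  b_{20} = 7,  b_{21} = 3,  b_{22} = 30,  b_{23} = 25,  b_{24} = 17,  b_{25} = 15,  b_{26} = 22,  b_{27} = 0,  b_{28} = 29,  b_{29} = 13,  b_{30} = 15,  b_{31} = 10,  b_{32} = 1,  b_{33} = 33,  b_{34} = 28,  b_{35} = 35,  b_{36} = 4,  b_{37} = 6,  b_{38} = 30.
Since (b_{37}, b_{38}) = (b_1, b_2) = (6, 30) (two consecutive terms determine the rest), the sequence is periodic with period 36.

36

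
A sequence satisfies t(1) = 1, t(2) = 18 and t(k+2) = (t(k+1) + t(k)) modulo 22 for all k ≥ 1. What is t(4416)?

We have t(1) = 1, t(2) = 18, t(3) = 19, t(4) = 15, t(5) = 12, t(6) = 5, t(7) = 17, t(8) = 0, t(9) = 17, t(10) = 17, t(11) = 12, t(12) = 7, t(13) = 19, t(14) = 4, t(15) = 1, t(16) = 5, t(17) = 6, t(18) = 11, t(19) = 17, t(20) = 6, t(21) = 1, t(22) = 7, t(23) = 8, t(24) = 15, t(25) = 1, t(26) = 16, t(27) = 17, t(28) = 11, t(29) = 6, t(30) = 17, t(31) = 1, t(32) = 18.
The sequence repeats with period 30.
So t(4416) = t(1 + ((4416-1) mod 30)) = t(6) = 5.

5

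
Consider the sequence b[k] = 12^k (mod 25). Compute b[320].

1

We have b[1] = 12, b[2] = 19, b[3] = 3, b[4] = 11, b[5] = 7, b[6] = 9, b[7] = 8, b[8] = 21, b[9] = 2, b[10] = 24, b[11] = 13, b[12] = 6, b[13] = 22, b[14] = 14, b[15] = 18, b[16] = 16, b[17] = 17, b[18] = 4, b[19] = 23, b[20] = 1, b[21] = 12.
Since b[21] = b[1] = 12, the sequence is periodic with period 20.
So b[320] = b[1 + ((320-1) mod 20)] = b[20] = 1.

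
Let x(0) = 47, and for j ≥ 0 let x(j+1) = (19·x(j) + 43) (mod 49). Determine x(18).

x(0) = 47,  x(1) = 5,  x(2) = 40,  x(3) = 19,  x(4) = 12,  x(5) = 26,  x(6) = 47.
The sequence repeats with period 6.
(18 - 0) mod 6 = 0, so x(18) = x(0) = 47.

47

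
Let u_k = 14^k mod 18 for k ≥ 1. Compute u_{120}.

Listing terms: u_1 = 14,  u_2 = 16,  u_3 = 8,  u_4 = 4,  u_5 = 2,  u_6 = 10,  u_7 = 14.
The sequence repeats with period 6.
So u_{120} = u_{1 + ((120-1) mod 6)} = u_6 = 10.

10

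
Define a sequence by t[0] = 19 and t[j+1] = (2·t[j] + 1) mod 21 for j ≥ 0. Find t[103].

Listing terms: t[0] = 19; t[1] = 18; t[2] = 16; t[3] = 12; t[4] = 4; t[5] = 9; t[6] = 19.
The sequence repeats with period 6.
So t[103] = t[0 + ((103-0) mod 6)] = t[1] = 18.

18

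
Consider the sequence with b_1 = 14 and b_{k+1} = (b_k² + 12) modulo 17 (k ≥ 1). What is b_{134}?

4

b_1 = 14; b_2 = 4; b_3 = 11; b_4 = 14.
The sequence repeats with period 3.
(134 - 1) mod 3 = 1, so b_{134} = b_2 = 4.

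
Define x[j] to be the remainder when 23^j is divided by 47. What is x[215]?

38

Computing terms: x[1] = 23, x[2] = 12, x[3] = 41, x[4] = 3, x[5] = 22, x[6] = 36, x[7] = 29, x[8] = 9, x[9] = 19, x[10] = 14, x[11] = 40, x[12] = 27, x[13] = 10, x[14] = 42, x[15] = 26, x[16] = 34, x[17] = 30, x[18] = 32, x[19] = 31, x[20] = 8, x[21] = 43, x[22] = 2, x[23] = 46, x[24] = 24, x[25] = 35, x[26] = 6, x[27] = 44, x[28] = 25, x[29] = 11, x[30] = 18, x[31] = 38, x[32] = 28, x[33] = 33, x[34] = 7, x[35] = 20, x[36] = 37, x[37] = 5, x[38] = 21, x[39] = 13, x[40] = 17, x[41] = 15, x[42] = 16, x[43] = 39, x[44] = 4, x[45] = 45, x[46] = 1, x[47] = 23.
Since x[47] = x[1] = 23, the sequence is periodic with period 46.
(215 - 1) mod 46 = 30, so x[215] = x[31] = 38.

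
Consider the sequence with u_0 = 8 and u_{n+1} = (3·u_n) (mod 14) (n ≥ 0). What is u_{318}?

We have u_0 = 8; u_1 = 10; u_2 = 2; u_3 = 6; u_4 = 4; u_5 = 12; u_6 = 8.
Since u_6 = u_0 = 8, the sequence is periodic with period 6.
(318 - 0) mod 6 = 0, so u_{318} = u_0 = 8.

8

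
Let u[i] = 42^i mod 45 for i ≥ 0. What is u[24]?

u[0] = 1, u[1] = 42, u[2] = 9, u[3] = 18, u[4] = 36, u[5] = 27, u[6] = 9.
Since u[6] = u[2] = 9, the sequence is eventually periodic: after a pre-period of length 2 it cycles with period 4.
For i ≥ 2, u[i] depends only on (i - 2) mod 4. (24 - 2) mod 4 = 2, so u[24] = u[4] = 36.

36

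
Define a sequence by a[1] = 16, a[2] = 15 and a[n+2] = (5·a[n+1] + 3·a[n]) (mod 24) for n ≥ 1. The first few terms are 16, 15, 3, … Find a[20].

a[1] = 16,  a[2] = 15,  a[3] = 3,  a[4] = 12,  a[5] = 21,  a[6] = 21,  a[7] = 0,  a[8] = 15,  a[9] = 3.
Since (a[8], a[9]) = (a[2], a[3]) = (15, 3) (two consecutive terms determine the rest), the sequence is eventually periodic: after a pre-period of length 1 it cycles with period 6.
For n ≥ 2, a[n] depends only on (n - 2) mod 6. (20 - 2) mod 6 = 0, so a[20] = a[2] = 15.

15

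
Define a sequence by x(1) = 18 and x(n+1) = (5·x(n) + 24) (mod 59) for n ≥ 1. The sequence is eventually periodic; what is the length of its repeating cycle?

29

We have x(1) = 18, x(2) = 55, x(3) = 4, x(4) = 44, x(5) = 8, x(6) = 5, x(7) = 49, x(8) = 33, x(9) = 12, x(10) = 25, x(11) = 31, x(12) = 2, x(13) = 34, x(14) = 17, x(15) = 50, x(16) = 38, x(17) = 37, x(18) = 32, x(19) = 7, x(20) = 0, x(21) = 24, x(22) = 26, x(23) = 36, x(24) = 27, x(25) = 41, x(26) = 52, x(27) = 48, x(28) = 28, x(29) = 46, x(30) = 18.
Since x(30) = x(1) = 18, the sequence is periodic with period 29.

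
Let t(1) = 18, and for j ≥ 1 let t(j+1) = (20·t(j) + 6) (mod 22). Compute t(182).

14

We have t(1) = 18,  t(2) = 14,  t(3) = 0,  t(4) = 6,  t(5) = 16,  t(6) = 18.
Since t(6) = t(1) = 18, the sequence is periodic with period 5.
(182 - 1) mod 5 = 1, so t(182) = t(2) = 14.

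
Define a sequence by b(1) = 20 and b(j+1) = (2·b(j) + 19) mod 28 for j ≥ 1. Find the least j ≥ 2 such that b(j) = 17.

5

We have b(1) = 20,  b(2) = 3,  b(3) = 25,  b(4) = 13,  b(5) = 17,  b(6) = 25.
Since b(6) = b(3) = 25, the sequence is eventually periodic: after a pre-period of length 2 it cycles with period 3.
The value 17 first appears (with j ≥ 2) at b(5).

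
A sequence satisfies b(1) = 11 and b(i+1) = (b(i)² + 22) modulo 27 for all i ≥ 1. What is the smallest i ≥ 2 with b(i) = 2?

Computing terms: b(1) = 11; b(2) = 8; b(3) = 5; b(4) = 20; b(5) = 17; b(6) = 14; b(7) = 2; b(8) = 26; b(9) = 23; b(10) = 11.
Since b(10) = b(1) = 11, the sequence is periodic with period 9.
The value 2 first appears (with i ≥ 2) at b(7).

7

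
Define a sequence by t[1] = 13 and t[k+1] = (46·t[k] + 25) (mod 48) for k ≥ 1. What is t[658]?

t[1] = 13,  t[2] = 47,  t[3] = 27,  t[4] = 19,  t[5] = 35,  t[6] = 3,  t[7] = 19.
Since t[7] = t[4] = 19, the sequence is eventually periodic: after a pre-period of length 3 it cycles with period 3.
For k ≥ 4, t[k] depends only on (k - 4) mod 3. (658 - 4) mod 3 = 0, so t[658] = t[4] = 19.

19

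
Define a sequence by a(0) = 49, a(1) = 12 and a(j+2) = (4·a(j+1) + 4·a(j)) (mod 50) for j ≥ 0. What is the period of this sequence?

We have a(0) = 49,  a(1) = 12,  a(2) = 44,  a(3) = 24,  a(4) = 22,  a(5) = 34,  a(6) = 24,  a(7) = 32,  a(8) = 24,  a(9) = 24,  a(10) = 42,  a(11) = 14,  a(12) = 24,  a(13) = 2,  a(14) = 4,  a(15) = 24,  a(16) = 12,  a(17) = 44.
Since (a(16), a(17)) = (a(1), a(2)) = (12, 44) (two consecutive terms determine the rest), the sequence is eventually periodic: after a pre-period of length 1 it cycles with period 15.

15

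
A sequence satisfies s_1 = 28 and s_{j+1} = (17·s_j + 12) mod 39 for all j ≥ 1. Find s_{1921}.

28

s_1 = 28,  s_2 = 20,  s_3 = 1,  s_4 = 29,  s_5 = 37,  s_6 = 17,  s_7 = 28.
Since s_7 = s_1 = 28, the sequence is periodic with period 6.
So s_{1921} = s_{1 + ((1921-1) mod 6)} = s_1 = 28.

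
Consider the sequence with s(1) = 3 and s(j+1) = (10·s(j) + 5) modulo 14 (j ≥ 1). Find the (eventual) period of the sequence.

6

s(1) = 3; s(2) = 7; s(3) = 5; s(4) = 13; s(5) = 9; s(6) = 11; s(7) = 3.
Since s(7) = s(1) = 3, the sequence is periodic with period 6.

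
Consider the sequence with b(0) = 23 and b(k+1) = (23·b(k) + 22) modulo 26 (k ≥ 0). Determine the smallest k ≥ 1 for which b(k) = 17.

5

Computing terms: b(0) = 23, b(1) = 5, b(2) = 7, b(3) = 1, b(4) = 19, b(5) = 17, b(6) = 23.
The sequence repeats with period 6.
The value 17 first appears (with k ≥ 1) at b(5).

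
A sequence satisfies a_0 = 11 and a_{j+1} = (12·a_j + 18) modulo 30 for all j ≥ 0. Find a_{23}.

24

a_0 = 11; a_1 = 0; a_2 = 18; a_3 = 24; a_4 = 6; a_5 = 0.
Since a_5 = a_1 = 0, the sequence is eventually periodic: after a pre-period of length 1 it cycles with period 4.
For j ≥ 1, a_j depends only on (j - 1) mod 4. (23 - 1) mod 4 = 2, so a_{23} = a_3 = 24.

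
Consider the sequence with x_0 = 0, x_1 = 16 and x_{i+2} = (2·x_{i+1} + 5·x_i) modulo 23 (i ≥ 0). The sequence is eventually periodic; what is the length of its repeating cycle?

11

Listing terms: x_0 = 0,  x_1 = 16,  x_2 = 9,  x_3 = 6,  x_4 = 11,  x_5 = 6,  x_6 = 21,  x_7 = 3,  x_8 = 19,  x_9 = 7,  x_{10} = 17,  x_{11} = 0,  x_{12} = 16.
Since (x_{11}, x_{12}) = (x_0, x_1) = (0, 16) (two consecutive terms determine the rest), the sequence is periodic with period 11.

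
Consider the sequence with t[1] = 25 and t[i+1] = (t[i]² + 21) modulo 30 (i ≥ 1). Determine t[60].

22

Listing terms: t[1] = 25; t[2] = 16; t[3] = 7; t[4] = 10; t[5] = 1; t[6] = 22; t[7] = 25.
The sequence repeats with period 6.
(60 - 1) mod 6 = 5, so t[60] = t[6] = 22.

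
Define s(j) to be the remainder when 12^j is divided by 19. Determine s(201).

s(1) = 12; s(2) = 11; s(3) = 18; s(4) = 7; s(5) = 8; s(6) = 1; s(7) = 12.
Since s(7) = s(1) = 12, the sequence is periodic with period 6.
(201 - 1) mod 6 = 2, so s(201) = s(3) = 18.

18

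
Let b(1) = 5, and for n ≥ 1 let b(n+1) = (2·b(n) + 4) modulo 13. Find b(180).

b(1) = 5, b(2) = 1, b(3) = 6, b(4) = 3, b(5) = 10, b(6) = 11, b(7) = 0, b(8) = 4, b(9) = 12, b(10) = 2, b(11) = 8, b(12) = 7, b(13) = 5.
Since b(13) = b(1) = 5, the sequence is periodic with period 12.
(180 - 1) mod 12 = 11, so b(180) = b(12) = 7.

7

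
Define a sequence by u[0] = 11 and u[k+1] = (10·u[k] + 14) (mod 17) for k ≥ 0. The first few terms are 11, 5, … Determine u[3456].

Computing terms: u[0] = 11; u[1] = 5; u[2] = 13; u[3] = 8; u[4] = 9; u[5] = 2; u[6] = 0; u[7] = 14; u[8] = 1; u[9] = 7; u[10] = 16; u[11] = 4; u[12] = 3; u[13] = 10; u[14] = 12; u[15] = 15; u[16] = 11.
The sequence repeats with period 16.
So u[3456] = u[0 + ((3456-0) mod 16)] = u[0] = 11.

11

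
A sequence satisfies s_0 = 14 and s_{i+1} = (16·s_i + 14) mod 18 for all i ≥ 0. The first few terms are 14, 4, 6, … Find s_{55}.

4

Computing terms: s_0 = 14,  s_1 = 4,  s_2 = 6,  s_3 = 2,  s_4 = 10,  s_5 = 12,  s_6 = 8,  s_7 = 16,  s_8 = 0,  s_9 = 14.
The sequence repeats with period 9.
So s_{55} = s_{0 + ((55-0) mod 9)} = s_1 = 4.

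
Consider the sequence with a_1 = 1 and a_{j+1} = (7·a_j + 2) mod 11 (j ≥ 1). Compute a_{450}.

3

a_1 = 1, a_2 = 9, a_3 = 10, a_4 = 6, a_5 = 0, a_6 = 2, a_7 = 5, a_8 = 4, a_9 = 8, a_{10} = 3, a_{11} = 1.
The sequence repeats with period 10.
So a_{450} = a_{1 + ((450-1) mod 10)} = a_{10} = 3.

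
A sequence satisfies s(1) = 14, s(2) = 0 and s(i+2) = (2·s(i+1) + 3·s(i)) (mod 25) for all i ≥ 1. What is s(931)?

Computing terms: s(1) = 14,  s(2) = 0,  s(3) = 17,  s(4) = 9,  s(5) = 19,  s(6) = 15,  s(7) = 12,  s(8) = 19,  s(9) = 24,  s(10) = 5,  s(11) = 7,  s(12) = 4,  s(13) = 4,  s(14) = 20,  s(15) = 2,  s(16) = 14,  s(17) = 9,  s(18) = 10,  s(19) = 22,  s(20) = 24,  s(21) = 14,  s(22) = 0.
Since (s(21), s(22)) = (s(1), s(2)) = (14, 0) (two consecutive terms determine the rest), the sequence is periodic with period 20.
(931 - 1) mod 20 = 10, so s(931) = s(11) = 7.

7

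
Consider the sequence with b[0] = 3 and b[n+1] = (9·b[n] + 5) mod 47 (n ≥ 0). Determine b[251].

0

b[0] = 3, b[1] = 32, b[2] = 11, b[3] = 10, b[4] = 1, b[5] = 14, b[6] = 37, b[7] = 9, b[8] = 39, b[9] = 27, b[10] = 13, b[11] = 28, b[12] = 22, b[13] = 15, b[14] = 46, b[15] = 43, b[16] = 16, b[17] = 8, b[18] = 30, b[19] = 40, b[20] = 36, b[21] = 0, b[22] = 5, b[23] = 3.
The sequence repeats with period 23.
So b[251] = b[0 + ((251-0) mod 23)] = b[21] = 0.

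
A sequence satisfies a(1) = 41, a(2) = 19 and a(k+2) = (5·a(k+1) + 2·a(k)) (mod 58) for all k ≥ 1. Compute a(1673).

37

a(1) = 41; a(2) = 19; a(3) = 3; a(4) = 53; a(5) = 39; a(6) = 11; a(7) = 17; a(8) = 49; a(9) = 47; a(10) = 43; a(11) = 19; a(12) = 7; a(13) = 15; a(14) = 31; a(15) = 11; a(16) = 1; a(17) = 27; a(18) = 21; a(19) = 43; a(20) = 25; a(21) = 37; a(22) = 3; a(23) = 31; a(24) = 45; a(25) = 55; a(26) = 17; a(27) = 21; a(28) = 23; a(29) = 41; a(30) = 19.
Since (a(29), a(30)) = (a(1), a(2)) = (41, 19) (two consecutive terms determine the rest), the sequence is periodic with period 28.
So a(1673) = a(1 + ((1673-1) mod 28)) = a(21) = 37.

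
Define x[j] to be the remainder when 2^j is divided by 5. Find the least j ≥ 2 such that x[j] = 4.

We have x[1] = 2; x[2] = 4; x[3] = 3; x[4] = 1; x[5] = 2.
The sequence repeats with period 4.
The value 4 first appears (with j ≥ 2) at x[2].

2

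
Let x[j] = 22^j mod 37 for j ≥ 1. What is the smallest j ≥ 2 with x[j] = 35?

We have x[1] = 22; x[2] = 3; x[3] = 29; x[4] = 9; x[5] = 13; x[6] = 27; x[7] = 2; x[8] = 7; x[9] = 6; x[10] = 21; x[11] = 18; x[12] = 26; x[13] = 17; x[14] = 4; x[15] = 14; x[16] = 12; x[17] = 5; x[18] = 36; x[19] = 15; x[20] = 34; x[21] = 8; x[22] = 28; x[23] = 24; x[24] = 10; x[25] = 35; x[26] = 30; x[27] = 31; x[28] = 16; x[29] = 19; x[30] = 11; x[31] = 20; x[32] = 33; x[33] = 23; x[34] = 25; x[35] = 32; x[36] = 1; x[37] = 22.
Since x[37] = x[1] = 22, the sequence is periodic with period 36.
The value 35 first appears (with j ≥ 2) at x[25].

25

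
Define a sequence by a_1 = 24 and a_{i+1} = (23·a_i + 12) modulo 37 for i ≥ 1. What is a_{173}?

33

Listing terms: a_1 = 24; a_2 = 9; a_3 = 34; a_4 = 17; a_5 = 33; a_6 = 31; a_7 = 22; a_8 = 0; a_9 = 12; a_{10} = 29; a_{11} = 13; a_{12} = 15; a_{13} = 24.
Since a_{13} = a_1 = 24, the sequence is periodic with period 12.
(173 - 1) mod 12 = 4, so a_{173} = a_5 = 33.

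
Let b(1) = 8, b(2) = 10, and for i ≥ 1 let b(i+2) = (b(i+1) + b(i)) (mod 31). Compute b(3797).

Listing terms: b(1) = 8; b(2) = 10; b(3) = 18; b(4) = 28; b(5) = 15; b(6) = 12; b(7) = 27; b(8) = 8; b(9) = 4; b(10) = 12; b(11) = 16; b(12) = 28; b(13) = 13; b(14) = 10; b(15) = 23; b(16) = 2; b(17) = 25; b(18) = 27; b(19) = 21; b(20) = 17; b(21) = 7; b(22) = 24; b(23) = 0; b(24) = 24; b(25) = 24; b(26) = 17; b(27) = 10; b(28) = 27; b(29) = 6; b(30) = 2; b(31) = 8; b(32) = 10.
The sequence repeats with period 30.
(3797 - 1) mod 30 = 16, so b(3797) = b(17) = 25.

25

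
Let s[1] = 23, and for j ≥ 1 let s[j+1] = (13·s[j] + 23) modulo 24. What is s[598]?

Listing terms: s[1] = 23,  s[2] = 10,  s[3] = 9,  s[4] = 20,  s[5] = 19,  s[6] = 6,  s[7] = 5,  s[8] = 16,  s[9] = 15,  s[10] = 2,  s[11] = 1,  s[12] = 12,  s[13] = 11,  s[14] = 22,  s[15] = 21,  s[16] = 8,  s[17] = 7,  s[18] = 18,  s[19] = 17,  s[20] = 4,  s[21] = 3,  s[22] = 14,  s[23] = 13,  s[24] = 0,  s[25] = 23.
Since s[25] = s[1] = 23, the sequence is periodic with period 24.
So s[598] = s[1 + ((598-1) mod 24)] = s[22] = 14.

14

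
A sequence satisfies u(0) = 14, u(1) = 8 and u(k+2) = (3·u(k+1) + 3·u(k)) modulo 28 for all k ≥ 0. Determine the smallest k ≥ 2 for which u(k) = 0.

7

Computing terms: u(0) = 14,  u(1) = 8,  u(2) = 10,  u(3) = 26,  u(4) = 24,  u(5) = 10,  u(6) = 18,  u(7) = 0,  u(8) = 26,  u(9) = 22,  u(10) = 4,  u(11) = 22,  u(12) = 22,  u(13) = 20,  u(14) = 14,  u(15) = 18,  u(16) = 12,  u(17) = 6,  u(18) = 26,  u(19) = 12,  u(20) = 2,  u(21) = 14,  u(22) = 20,  u(23) = 18,  u(24) = 2,  u(25) = 4,  u(26) = 18,  u(27) = 10,  u(28) = 0,  u(29) = 2,  u(30) = 6,  u(31) = 24,  u(32) = 6,  u(33) = 6,  u(34) = 8,  u(35) = 14,  u(36) = 10,  u(37) = 16,  u(38) = 22,  u(39) = 2,  u(40) = 16,  u(41) = 26,  u(42) = 14,  u(43) = 8.
The sequence repeats with period 42.
The value 0 first appears (with k ≥ 2) at u(7).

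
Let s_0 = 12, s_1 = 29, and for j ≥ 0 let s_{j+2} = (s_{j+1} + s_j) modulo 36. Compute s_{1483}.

13

We have s_0 = 12, s_1 = 29, s_2 = 5, s_3 = 34, s_4 = 3, s_5 = 1, s_6 = 4, s_7 = 5, s_8 = 9, s_9 = 14, s_{10} = 23, s_{11} = 1, s_{12} = 24, s_{13} = 25, s_{14} = 13, s_{15} = 2, s_{16} = 15, s_{17} = 17, s_{18} = 32, s_{19} = 13, s_{20} = 9, s_{21} = 22, s_{22} = 31, s_{23} = 17, s_{24} = 12, s_{25} = 29.
The sequence repeats with period 24.
(1483 - 0) mod 24 = 19, so s_{1483} = s_{19} = 13.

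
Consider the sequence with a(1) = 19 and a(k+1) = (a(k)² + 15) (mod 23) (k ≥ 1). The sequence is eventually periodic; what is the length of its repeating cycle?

3

a(1) = 19, a(2) = 8, a(3) = 10, a(4) = 0, a(5) = 15, a(6) = 10.
Since a(6) = a(3) = 10, the sequence is eventually periodic: after a pre-period of length 2 it cycles with period 3.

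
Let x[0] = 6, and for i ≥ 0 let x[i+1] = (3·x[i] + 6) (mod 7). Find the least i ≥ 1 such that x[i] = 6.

6

Listing terms: x[0] = 6,  x[1] = 3,  x[2] = 1,  x[3] = 2,  x[4] = 5,  x[5] = 0,  x[6] = 6.
Since x[6] = x[0] = 6, the sequence is periodic with period 6.
The value 6 next appears (with i ≥ 1) at x[6].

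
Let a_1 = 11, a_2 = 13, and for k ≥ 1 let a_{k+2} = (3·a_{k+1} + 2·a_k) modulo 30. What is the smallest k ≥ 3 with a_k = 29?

a_1 = 11, a_2 = 13, a_3 = 1, a_4 = 29, a_5 = 29, a_6 = 25, a_7 = 13, a_8 = 29, a_9 = 23, a_{10} = 7, a_{11} = 7, a_{12} = 5, a_{13} = 29, a_{14} = 7, a_{15} = 19, a_{16} = 11, a_{17} = 11, a_{18} = 25, a_{19} = 7, a_{20} = 11, a_{21} = 17, a_{22} = 13, a_{23} = 13, a_{24} = 5, a_{25} = 11, a_{26} = 13.
The sequence repeats with period 24.
The value 29 first appears (with k ≥ 3) at a_4.

4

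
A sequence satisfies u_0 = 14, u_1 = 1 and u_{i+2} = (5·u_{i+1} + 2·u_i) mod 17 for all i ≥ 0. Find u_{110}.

4

Computing terms: u_0 = 14,  u_1 = 1,  u_2 = 16,  u_3 = 14,  u_4 = 0,  u_5 = 11,  u_6 = 4,  u_7 = 8,  u_8 = 14,  u_9 = 1.
The sequence repeats with period 8.
So u_{110} = u_{0 + ((110-0) mod 8)} = u_6 = 4.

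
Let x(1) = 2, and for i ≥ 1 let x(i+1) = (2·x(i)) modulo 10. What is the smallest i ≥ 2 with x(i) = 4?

2

x(1) = 2, x(2) = 4, x(3) = 8, x(4) = 6, x(5) = 2.
The sequence repeats with period 4.
The value 4 first appears (with i ≥ 2) at x(2).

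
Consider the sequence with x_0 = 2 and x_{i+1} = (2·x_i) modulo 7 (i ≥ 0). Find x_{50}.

1

We have x_0 = 2; x_1 = 4; x_2 = 1; x_3 = 2.
Since x_3 = x_0 = 2, the sequence is periodic with period 3.
(50 - 0) mod 3 = 2, so x_{50} = x_2 = 1.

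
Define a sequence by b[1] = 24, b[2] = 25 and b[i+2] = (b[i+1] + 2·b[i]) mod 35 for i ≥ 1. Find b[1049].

24

We have b[1] = 24,  b[2] = 25,  b[3] = 3,  b[4] = 18,  b[5] = 24,  b[6] = 25.
The sequence repeats with period 4.
(1049 - 1) mod 4 = 0, so b[1049] = b[1] = 24.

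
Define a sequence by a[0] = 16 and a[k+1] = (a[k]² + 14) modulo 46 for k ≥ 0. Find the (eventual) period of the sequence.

3

Listing terms: a[0] = 16,  a[1] = 40,  a[2] = 4,  a[3] = 30,  a[4] = 40.
Since a[4] = a[1] = 40, the sequence is eventually periodic: after a pre-period of length 1 it cycles with period 3.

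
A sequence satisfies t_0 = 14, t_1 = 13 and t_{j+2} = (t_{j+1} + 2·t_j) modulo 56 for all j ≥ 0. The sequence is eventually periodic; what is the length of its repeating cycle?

t_0 = 14, t_1 = 13, t_2 = 41, t_3 = 11, t_4 = 37, t_5 = 3, t_6 = 21, t_7 = 27, t_8 = 13, t_9 = 11, t_{10} = 37.
Since (t_9, t_{10}) = (t_3, t_4) = (11, 37) (two consecutive terms determine the rest), the sequence is eventually periodic: after a pre-period of length 3 it cycles with period 6.

6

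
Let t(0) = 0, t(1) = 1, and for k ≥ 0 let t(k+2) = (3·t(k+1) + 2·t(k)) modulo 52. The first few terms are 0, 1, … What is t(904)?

39

We have t(0) = 0; t(1) = 1; t(2) = 3; t(3) = 11; t(4) = 39; t(5) = 35; t(6) = 27; t(7) = 47; t(8) = 39; t(9) = 3; t(10) = 35; t(11) = 7; t(12) = 39; t(13) = 27; t(14) = 3; t(15) = 11.
Since (t(14), t(15)) = (t(2), t(3)) = (3, 11) (two consecutive terms determine the rest), the sequence is eventually periodic: after a pre-period of length 2 it cycles with period 12.
For k ≥ 2, t(k) depends only on (k - 2) mod 12. (904 - 2) mod 12 = 2, so t(904) = t(4) = 39.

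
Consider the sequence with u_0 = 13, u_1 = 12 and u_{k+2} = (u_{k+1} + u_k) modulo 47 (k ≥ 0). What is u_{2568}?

Computing terms: u_0 = 13; u_1 = 12; u_2 = 25; u_3 = 37; u_4 = 15; u_5 = 5; u_6 = 20; u_7 = 25; u_8 = 45; u_9 = 23; u_{10} = 21; u_{11} = 44; u_{12} = 18; u_{13} = 15; u_{14} = 33; u_{15} = 1; u_{16} = 34; u_{17} = 35; u_{18} = 22; u_{19} = 10; u_{20} = 32; u_{21} = 42; u_{22} = 27; u_{23} = 22; u_{24} = 2; u_{25} = 24; u_{26} = 26; u_{27} = 3; u_{28} = 29; u_{29} = 32; u_{30} = 14; u_{31} = 46; u_{32} = 13; u_{33} = 12.
Since (u_{32}, u_{33}) = (u_0, u_1) = (13, 12) (two consecutive terms determine the rest), the sequence is periodic with period 32.
(2568 - 0) mod 32 = 8, so u_{2568} = u_8 = 45.

45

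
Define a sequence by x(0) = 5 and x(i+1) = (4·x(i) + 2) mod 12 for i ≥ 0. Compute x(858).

Listing terms: x(0) = 5, x(1) = 10, x(2) = 6, x(3) = 2, x(4) = 10.
Since x(4) = x(1) = 10, the sequence is eventually periodic: after a pre-period of length 1 it cycles with period 3.
For i ≥ 1, x(i) depends only on (i - 1) mod 3. (858 - 1) mod 3 = 2, so x(858) = x(3) = 2.

2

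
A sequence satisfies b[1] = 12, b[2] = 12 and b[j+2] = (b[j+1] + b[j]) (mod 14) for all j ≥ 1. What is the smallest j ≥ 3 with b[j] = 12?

6

Computing terms: b[1] = 12,  b[2] = 12,  b[3] = 10,  b[4] = 8,  b[5] = 4,  b[6] = 12,  b[7] = 2,  b[8] = 0,  b[9] = 2,  b[10] = 2,  b[11] = 4,  b[12] = 6,  b[13] = 10,  b[14] = 2,  b[15] = 12,  b[16] = 0,  b[17] = 12,  b[18] = 12.
The sequence repeats with period 16.
The value 12 first appears (with j ≥ 3) at b[6].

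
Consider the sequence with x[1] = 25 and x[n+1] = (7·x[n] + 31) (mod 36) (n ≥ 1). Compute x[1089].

21

x[1] = 25; x[2] = 26; x[3] = 33; x[4] = 10; x[5] = 29; x[6] = 18; x[7] = 13; x[8] = 14; x[9] = 21; x[10] = 34; x[11] = 17; x[12] = 6; x[13] = 1; x[14] = 2; x[15] = 9; x[16] = 22; x[17] = 5; x[18] = 30; x[19] = 25.
Since x[19] = x[1] = 25, the sequence is periodic with period 18.
(1089 - 1) mod 18 = 8, so x[1089] = x[9] = 21.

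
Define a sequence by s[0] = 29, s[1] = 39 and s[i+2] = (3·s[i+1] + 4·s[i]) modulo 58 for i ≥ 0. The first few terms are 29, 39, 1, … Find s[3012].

1

Computing terms: s[0] = 29, s[1] = 39, s[2] = 1, s[3] = 43, s[4] = 17, s[5] = 49, s[6] = 41, s[7] = 29, s[8] = 19, s[9] = 57, s[10] = 15, s[11] = 41, s[12] = 9, s[13] = 17, s[14] = 29, s[15] = 39.
Since (s[14], s[15]) = (s[0], s[1]) = (29, 39) (two consecutive terms determine the rest), the sequence is periodic with period 14.
(3012 - 0) mod 14 = 2, so s[3012] = s[2] = 1.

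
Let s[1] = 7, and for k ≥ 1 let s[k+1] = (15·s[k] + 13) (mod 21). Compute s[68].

10

We have s[1] = 7; s[2] = 13; s[3] = 19; s[4] = 4; s[5] = 10; s[6] = 16; s[7] = 1; s[8] = 7.
Since s[8] = s[1] = 7, the sequence is periodic with period 7.
(68 - 1) mod 7 = 4, so s[68] = s[5] = 10.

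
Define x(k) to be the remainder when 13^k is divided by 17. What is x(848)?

1

x(0) = 1,  x(1) = 13,  x(2) = 16,  x(3) = 4,  x(4) = 1.
Since x(4) = x(0) = 1, the sequence is periodic with period 4.
(848 - 0) mod 4 = 0, so x(848) = x(0) = 1.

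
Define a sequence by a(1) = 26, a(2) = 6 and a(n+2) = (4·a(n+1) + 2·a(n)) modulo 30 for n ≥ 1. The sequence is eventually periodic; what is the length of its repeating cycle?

6

Listing terms: a(1) = 26; a(2) = 6; a(3) = 16; a(4) = 16; a(5) = 6; a(6) = 26; a(7) = 26; a(8) = 6.
Since (a(7), a(8)) = (a(1), a(2)) = (26, 6) (two consecutive terms determine the rest), the sequence is periodic with period 6.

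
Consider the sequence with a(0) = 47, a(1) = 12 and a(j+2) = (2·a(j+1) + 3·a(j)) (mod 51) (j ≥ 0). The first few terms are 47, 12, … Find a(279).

Computing terms: a(0) = 47,  a(1) = 12,  a(2) = 12,  a(3) = 9,  a(4) = 3,  a(5) = 33,  a(6) = 24,  a(7) = 45,  a(8) = 9,  a(9) = 0,  a(10) = 27,  a(11) = 3,  a(12) = 36,  a(13) = 30,  a(14) = 15,  a(15) = 18,  a(16) = 30,  a(17) = 12,  a(18) = 12.
Since (a(17), a(18)) = (a(1), a(2)) = (12, 12) (two consecutive terms determine the rest), the sequence is eventually periodic: after a pre-period of length 1 it cycles with period 16.
For j ≥ 1, a(j) depends only on (j - 1) mod 16. (279 - 1) mod 16 = 6, so a(279) = a(7) = 45.

45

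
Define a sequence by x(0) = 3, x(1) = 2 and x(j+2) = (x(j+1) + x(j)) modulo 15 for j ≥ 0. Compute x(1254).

Listing terms: x(0) = 3, x(1) = 2, x(2) = 5, x(3) = 7, x(4) = 12, x(5) = 4, x(6) = 1, x(7) = 5, x(8) = 6, x(9) = 11, x(10) = 2, x(11) = 13, x(12) = 0, x(13) = 13, x(14) = 13, x(15) = 11, x(16) = 9, x(17) = 5, x(18) = 14, x(19) = 4, x(20) = 3, x(21) = 7, x(22) = 10, x(23) = 2, x(24) = 12, x(25) = 14, x(26) = 11, x(27) = 10, x(28) = 6, x(29) = 1, x(30) = 7, x(31) = 8, x(32) = 0, x(33) = 8, x(34) = 8, x(35) = 1, x(36) = 9, x(37) = 10, x(38) = 4, x(39) = 14, x(40) = 3, x(41) = 2.
The sequence repeats with period 40.
So x(1254) = x(0 + ((1254-0) mod 40)) = x(14) = 13.

13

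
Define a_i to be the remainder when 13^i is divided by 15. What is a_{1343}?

7

a_0 = 1,  a_1 = 13,  a_2 = 4,  a_3 = 7,  a_4 = 1.
The sequence repeats with period 4.
So a_{1343} = a_{0 + ((1343-0) mod 4)} = a_3 = 7.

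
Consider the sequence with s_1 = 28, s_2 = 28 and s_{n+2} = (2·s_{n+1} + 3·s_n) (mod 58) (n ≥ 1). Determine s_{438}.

We have s_1 = 28, s_2 = 28, s_3 = 24, s_4 = 16, s_5 = 46, s_6 = 24, s_7 = 12, s_8 = 38, s_9 = 54, s_{10} = 48, s_{11} = 26, s_{12} = 22, s_{13} = 6, s_{14} = 20, s_{15} = 0, s_{16} = 2, s_{17} = 4, s_{18} = 14, s_{19} = 40, s_{20} = 6, s_{21} = 16, s_{22} = 50, s_{23} = 32, s_{24} = 40, s_{25} = 2, s_{26} = 8, s_{27} = 22, s_{28} = 10, s_{29} = 28, s_{30} = 28.
Since (s_{29}, s_{30}) = (s_1, s_2) = (28, 28) (two consecutive terms determine the rest), the sequence is periodic with period 28.
(438 - 1) mod 28 = 17, so s_{438} = s_{18} = 14.

14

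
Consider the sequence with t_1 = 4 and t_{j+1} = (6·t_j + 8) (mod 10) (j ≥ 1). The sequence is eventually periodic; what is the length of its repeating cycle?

Listing terms: t_1 = 4; t_2 = 2; t_3 = 0; t_4 = 8; t_5 = 6; t_6 = 4.
Since t_6 = t_1 = 4, the sequence is periodic with period 5.

5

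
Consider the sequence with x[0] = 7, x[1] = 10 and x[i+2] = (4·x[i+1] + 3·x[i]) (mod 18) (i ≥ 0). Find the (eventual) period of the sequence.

6

Computing terms: x[0] = 7, x[1] = 10, x[2] = 7, x[3] = 4, x[4] = 1, x[5] = 16, x[6] = 13, x[7] = 10, x[8] = 7.
Since (x[7], x[8]) = (x[1], x[2]) = (10, 7) (two consecutive terms determine the rest), the sequence is eventually periodic: after a pre-period of length 1 it cycles with period 6.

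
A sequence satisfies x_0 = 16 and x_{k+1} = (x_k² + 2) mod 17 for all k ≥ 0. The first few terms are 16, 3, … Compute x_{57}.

We have x_0 = 16, x_1 = 3, x_2 = 11, x_3 = 4, x_4 = 1, x_5 = 3.
Since x_5 = x_1 = 3, the sequence is eventually periodic: after a pre-period of length 1 it cycles with period 4.
For k ≥ 1, x_k depends only on (k - 1) mod 4. (57 - 1) mod 4 = 0, so x_{57} = x_1 = 3.

3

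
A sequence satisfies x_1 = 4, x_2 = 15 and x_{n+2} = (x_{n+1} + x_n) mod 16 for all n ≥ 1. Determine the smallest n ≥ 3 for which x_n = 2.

4

Computing terms: x_1 = 4,  x_2 = 15,  x_3 = 3,  x_4 = 2,  x_5 = 5,  x_6 = 7,  x_7 = 12,  x_8 = 3,  x_9 = 15,  x_{10} = 2,  x_{11} = 1,  x_{12} = 3,  x_{13} = 4,  x_{14} = 7,  x_{15} = 11,  x_{16} = 2,  x_{17} = 13,  x_{18} = 15,  x_{19} = 12,  x_{20} = 11,  x_{21} = 7,  x_{22} = 2,  x_{23} = 9,  x_{24} = 11,  x_{25} = 4,  x_{26} = 15.
The sequence repeats with period 24.
The value 2 first appears (with n ≥ 3) at x_4.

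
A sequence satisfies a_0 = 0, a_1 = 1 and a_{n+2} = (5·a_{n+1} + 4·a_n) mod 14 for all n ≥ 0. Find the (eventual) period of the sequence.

48

Listing terms: a_0 = 0,  a_1 = 1,  a_2 = 5,  a_3 = 1,  a_4 = 11,  a_5 = 3,  a_6 = 3,  a_7 = 13,  a_8 = 7,  a_9 = 3,  a_{10} = 1,  a_{11} = 3,  a_{12} = 5,  a_{13} = 9,  a_{14} = 9,  a_{15} = 11,  a_{16} = 7,  a_{17} = 9,  a_{18} = 3,  a_{19} = 9,  a_{20} = 1,  a_{21} = 13,  a_{22} = 13,  a_{23} = 5,  a_{24} = 7,  a_{25} = 13,  a_{26} = 9,  a_{27} = 13,  a_{28} = 3,  a_{29} = 11,  a_{30} = 11,  a_{31} = 1,  a_{32} = 7,  a_{33} = 11,  a_{34} = 13,  a_{35} = 11,  a_{36} = 9,  a_{37} = 5,  a_{38} = 5,  a_{39} = 3,  a_{40} = 7,  a_{41} = 5,  a_{42} = 11,  a_{43} = 5,  a_{44} = 13,  a_{45} = 1,  a_{46} = 1,  a_{47} = 9,  a_{48} = 7,  a_{49} = 1,  a_{50} = 5.
Since (a_{49}, a_{50}) = (a_1, a_2) = (1, 5) (two consecutive terms determine the rest), the sequence is eventually periodic: after a pre-period of length 1 it cycles with period 48.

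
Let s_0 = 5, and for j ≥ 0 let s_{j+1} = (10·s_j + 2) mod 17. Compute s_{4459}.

We have s_0 = 5; s_1 = 1; s_2 = 12; s_3 = 3; s_4 = 15; s_5 = 16; s_6 = 9; s_7 = 7; s_8 = 4; s_9 = 8; s_{10} = 14; s_{11} = 6; s_{12} = 11; s_{13} = 10; s_{14} = 0; s_{15} = 2; s_{16} = 5.
Since s_{16} = s_0 = 5, the sequence is periodic with period 16.
So s_{4459} = s_{0 + ((4459-0) mod 16)} = s_{11} = 6.

6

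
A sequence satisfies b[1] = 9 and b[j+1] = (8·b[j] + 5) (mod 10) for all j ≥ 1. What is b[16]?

b[1] = 9; b[2] = 7; b[3] = 1; b[4] = 3; b[5] = 9.
The sequence repeats with period 4.
So b[16] = b[1 + ((16-1) mod 4)] = b[4] = 3.

3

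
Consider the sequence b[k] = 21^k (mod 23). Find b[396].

Computing terms: b[1] = 21; b[2] = 4; b[3] = 15; b[4] = 16; b[5] = 14; b[6] = 18; b[7] = 10; b[8] = 3; b[9] = 17; b[10] = 12; b[11] = 22; b[12] = 2; b[13] = 19; b[14] = 8; b[15] = 7; b[16] = 9; b[17] = 5; b[18] = 13; b[19] = 20; b[20] = 6; b[21] = 11; b[22] = 1; b[23] = 21.
Since b[23] = b[1] = 21, the sequence is periodic with period 22.
(396 - 1) mod 22 = 21, so b[396] = b[22] = 1.

1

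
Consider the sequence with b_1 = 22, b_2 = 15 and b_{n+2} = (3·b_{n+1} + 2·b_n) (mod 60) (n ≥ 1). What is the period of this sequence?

We have b_1 = 22,  b_2 = 15,  b_3 = 29,  b_4 = 57,  b_5 = 49,  b_6 = 21,  b_7 = 41,  b_8 = 45,  b_9 = 37,  b_{10} = 21,  b_{11} = 17,  b_{12} = 33,  b_{13} = 13,  b_{14} = 45,  b_{15} = 41,  b_{16} = 33,  b_{17} = 1,  b_{18} = 9,  b_{19} = 29,  b_{20} = 45,  b_{21} = 13,  b_{22} = 9,  b_{23} = 53,  b_{24} = 57,  b_{25} = 37,  b_{26} = 45,  b_{27} = 29,  b_{28} = 57.
Since (b_{27}, b_{28}) = (b_3, b_4) = (29, 57) (two consecutive terms determine the rest), the sequence is eventually periodic: after a pre-period of length 2 it cycles with period 24.

24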